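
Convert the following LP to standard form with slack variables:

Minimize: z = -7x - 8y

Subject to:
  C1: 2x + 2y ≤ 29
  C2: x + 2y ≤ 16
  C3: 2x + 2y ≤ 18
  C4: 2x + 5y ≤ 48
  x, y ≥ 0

min z = -7x - 8y

s.t.
  2x + 2y + s1 = 29
  x + 2y + s2 = 16
  2x + 2y + s3 = 18
  2x + 5y + s4 = 48
  x, y, s1, s2, s3, s4 ≥ 0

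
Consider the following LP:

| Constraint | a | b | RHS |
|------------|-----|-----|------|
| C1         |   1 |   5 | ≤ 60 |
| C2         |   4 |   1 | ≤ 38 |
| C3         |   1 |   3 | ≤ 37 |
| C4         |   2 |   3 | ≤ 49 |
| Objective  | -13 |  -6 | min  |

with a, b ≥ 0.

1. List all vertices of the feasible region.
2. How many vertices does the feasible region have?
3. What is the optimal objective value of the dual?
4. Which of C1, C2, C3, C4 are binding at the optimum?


1. (0, 0), (9.5, 0), (7, 10), (2.5, 11.5), (0, 12)
2. 5
3. -151
4. C2, C3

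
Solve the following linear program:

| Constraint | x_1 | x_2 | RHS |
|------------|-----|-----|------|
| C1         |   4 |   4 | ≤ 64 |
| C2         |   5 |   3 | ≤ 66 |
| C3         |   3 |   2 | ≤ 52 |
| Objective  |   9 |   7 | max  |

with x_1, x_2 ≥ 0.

Evaluate the objective at each vertex of the feasible region:
  z(0, 0) = 0
  z(13.2, 0) = 118.8
  z(9, 7) = 130  ←
  z(0, 16) = 112
The maximum is at x_1 = 9, x_2 = 7.

x_1 = 9, x_2 = 7, z = 130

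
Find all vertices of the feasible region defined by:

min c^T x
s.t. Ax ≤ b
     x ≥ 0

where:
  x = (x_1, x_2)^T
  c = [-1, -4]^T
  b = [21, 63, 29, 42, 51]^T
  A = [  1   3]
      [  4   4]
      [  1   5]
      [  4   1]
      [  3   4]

(0, 0), (10.5, 0), (9.545, 3.818), (9, 4), (0, 5.8)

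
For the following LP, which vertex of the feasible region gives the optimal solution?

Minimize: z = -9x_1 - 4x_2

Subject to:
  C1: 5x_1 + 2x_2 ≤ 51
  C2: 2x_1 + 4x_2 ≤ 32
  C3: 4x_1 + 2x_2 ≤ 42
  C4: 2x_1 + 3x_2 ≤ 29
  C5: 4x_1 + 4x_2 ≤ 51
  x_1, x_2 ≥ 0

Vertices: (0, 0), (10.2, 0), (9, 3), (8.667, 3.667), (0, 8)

Evaluate the objective at each vertex of the feasible region:
  z(0, 0) = 0
  z(10.2, 0) = -91.8
  z(9, 3) = -93  ←
  z(8.667, 3.667) = -92.67
  z(0, 8) = -32
The minimum is at x_1 = 9, x_2 = 3.

(9, 3)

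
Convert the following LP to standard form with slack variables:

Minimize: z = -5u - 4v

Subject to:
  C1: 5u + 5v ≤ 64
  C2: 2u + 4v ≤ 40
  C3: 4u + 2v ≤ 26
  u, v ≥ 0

min z = -5u - 4v

s.t.
  5u + 5v + s1 = 64
  2u + 4v + s2 = 40
  4u + 2v + s3 = 26
  u, v, s1, s2, s3 ≥ 0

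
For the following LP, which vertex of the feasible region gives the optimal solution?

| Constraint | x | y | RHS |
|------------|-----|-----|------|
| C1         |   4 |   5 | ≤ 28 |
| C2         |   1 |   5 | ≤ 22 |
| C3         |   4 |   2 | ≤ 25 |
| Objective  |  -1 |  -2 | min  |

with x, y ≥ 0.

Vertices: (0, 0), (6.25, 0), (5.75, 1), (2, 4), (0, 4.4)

Evaluate the objective at each vertex of the feasible region:
  z(0, 0) = 0
  z(6.25, 0) = -6.25
  z(5.75, 1) = -7.75
  z(2, 4) = -10  ←
  z(0, 4.4) = -8.8
The minimum is at x = 2, y = 4.

(2, 4)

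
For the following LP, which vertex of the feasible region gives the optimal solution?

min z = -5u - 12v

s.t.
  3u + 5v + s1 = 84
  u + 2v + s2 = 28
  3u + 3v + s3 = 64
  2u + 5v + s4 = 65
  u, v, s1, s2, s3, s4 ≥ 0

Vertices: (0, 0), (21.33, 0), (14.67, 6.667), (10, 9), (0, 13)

Evaluate the objective at each vertex of the feasible region:
  z(0, 0) = 0
  z(21.33, 0) = -106.7
  z(14.67, 6.667) = -153.3
  z(10, 9) = -158  ←
  z(0, 13) = -156
The minimum is at u = 10, v = 9.

(10, 9)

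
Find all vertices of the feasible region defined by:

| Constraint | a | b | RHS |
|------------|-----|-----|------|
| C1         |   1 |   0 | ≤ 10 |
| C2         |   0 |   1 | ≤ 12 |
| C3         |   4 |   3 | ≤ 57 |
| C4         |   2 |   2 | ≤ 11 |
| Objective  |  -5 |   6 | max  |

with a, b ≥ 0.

(0, 0), (5.5, 0), (0, 5.5)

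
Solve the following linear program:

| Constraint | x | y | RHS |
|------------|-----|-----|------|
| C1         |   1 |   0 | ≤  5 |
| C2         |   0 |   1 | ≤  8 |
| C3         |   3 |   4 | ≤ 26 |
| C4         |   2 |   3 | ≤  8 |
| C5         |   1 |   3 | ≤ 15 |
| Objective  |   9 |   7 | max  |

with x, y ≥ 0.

Evaluate the objective at each vertex of the feasible region:
  z(0, 0) = 0
  z(4, 0) = 36  ←
  z(0, 2.667) = 18.67
The maximum is at x = 4, y = 0.

x = 4, y = 0, z = 36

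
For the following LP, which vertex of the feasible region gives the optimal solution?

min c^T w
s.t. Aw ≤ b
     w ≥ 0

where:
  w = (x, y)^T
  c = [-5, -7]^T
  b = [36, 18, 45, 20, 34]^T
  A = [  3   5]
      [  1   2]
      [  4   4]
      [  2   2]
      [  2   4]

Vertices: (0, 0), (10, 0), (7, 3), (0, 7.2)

Evaluate the objective at each vertex of the feasible region:
  z(0, 0) = 0
  z(10, 0) = -50
  z(7, 3) = -56  ←
  z(0, 7.2) = -50.4
The minimum is at x = 7, y = 3.

(7, 3)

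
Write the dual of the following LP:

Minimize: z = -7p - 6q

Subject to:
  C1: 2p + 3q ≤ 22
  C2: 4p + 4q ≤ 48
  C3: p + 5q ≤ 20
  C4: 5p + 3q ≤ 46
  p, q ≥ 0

Primal min cᵀx s.t. Ax ≤ b, x ≥ 0  →  Dual max −bᵀy s.t. Aᵀy ≥ −c, y ≥ 0.

Maximize: z = -22y1 - 48y2 - 20y3 - 46y4

Subject to:
  2y1 + 4y2 + y3 + 5y4 ≥ 7
  3y1 + 4y2 + 5y3 + 3y4 ≥ 6
  y1, y2, y3, y4 ≥ 0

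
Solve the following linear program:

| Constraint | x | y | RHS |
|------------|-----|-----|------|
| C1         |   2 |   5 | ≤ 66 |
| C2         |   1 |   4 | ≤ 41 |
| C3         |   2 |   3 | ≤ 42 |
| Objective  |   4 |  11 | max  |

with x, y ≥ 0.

Evaluate the objective at each vertex of the feasible region:
  z(0, 0) = 0
  z(21, 0) = 84
  z(9, 8) = 124  ←
  z(0, 10.25) = 112.8
The maximum is at x = 9, y = 8.

x = 9, y = 8, z = 124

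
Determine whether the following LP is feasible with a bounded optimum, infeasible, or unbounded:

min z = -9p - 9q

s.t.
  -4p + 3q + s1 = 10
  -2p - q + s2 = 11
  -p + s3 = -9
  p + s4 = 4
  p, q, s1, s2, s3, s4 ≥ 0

Infeasible (no feasible solution exists)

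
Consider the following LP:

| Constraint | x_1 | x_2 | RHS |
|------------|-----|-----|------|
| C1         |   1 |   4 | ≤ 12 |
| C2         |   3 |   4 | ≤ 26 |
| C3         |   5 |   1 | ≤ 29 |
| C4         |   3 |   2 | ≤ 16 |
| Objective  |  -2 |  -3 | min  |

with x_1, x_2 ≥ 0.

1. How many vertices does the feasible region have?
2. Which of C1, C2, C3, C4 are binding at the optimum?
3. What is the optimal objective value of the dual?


1. 4
2. C1, C4
3. -14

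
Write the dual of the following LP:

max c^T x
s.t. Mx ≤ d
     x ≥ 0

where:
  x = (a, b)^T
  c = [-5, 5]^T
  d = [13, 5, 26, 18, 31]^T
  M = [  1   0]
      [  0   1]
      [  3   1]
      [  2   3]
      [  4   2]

Primal max cᵀx s.t. Ax ≤ b, x ≥ 0  →  Dual min bᵀy s.t. Aᵀy ≥ c, y ≥ 0.

Minimize: z = 13y1 + 5y2 + 26y3 + 18y4 + 31y5

Subject to:
  y1 + 3y3 + 2y4 + 4y5 ≥ -5
  y2 + y3 + 3y4 + 2y5 ≥ 5
  y1, y2, y3, y4, y5 ≥ 0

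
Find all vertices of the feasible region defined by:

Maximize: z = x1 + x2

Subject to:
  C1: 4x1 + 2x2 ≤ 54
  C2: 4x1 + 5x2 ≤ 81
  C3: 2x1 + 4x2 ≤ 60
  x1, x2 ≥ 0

(0, 0), (13.5, 0), (9, 9), (4, 13), (0, 15)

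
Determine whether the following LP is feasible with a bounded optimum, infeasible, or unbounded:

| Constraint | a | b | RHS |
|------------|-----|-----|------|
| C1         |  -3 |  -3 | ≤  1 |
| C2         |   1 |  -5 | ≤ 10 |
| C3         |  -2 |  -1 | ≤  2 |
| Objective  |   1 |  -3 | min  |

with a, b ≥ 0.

Unbounded (objective can decrease without bound)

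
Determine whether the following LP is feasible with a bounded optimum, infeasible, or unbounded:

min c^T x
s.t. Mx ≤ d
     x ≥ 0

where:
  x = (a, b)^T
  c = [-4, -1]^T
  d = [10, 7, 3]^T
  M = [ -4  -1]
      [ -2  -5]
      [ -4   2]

Unbounded (objective can decrease without bound)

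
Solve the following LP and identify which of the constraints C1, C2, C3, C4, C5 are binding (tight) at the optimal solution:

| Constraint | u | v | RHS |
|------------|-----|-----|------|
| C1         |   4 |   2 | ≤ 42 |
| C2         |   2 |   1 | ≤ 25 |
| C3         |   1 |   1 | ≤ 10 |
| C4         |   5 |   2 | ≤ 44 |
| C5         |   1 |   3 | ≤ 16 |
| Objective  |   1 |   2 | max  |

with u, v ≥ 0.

At u = 7, v = 3, compute slack b - a·x for each constraint:
  C1: 42 − 34 = 8  (slack)
  C2: 25 − 17 = 8  (slack)
  C3: 10 − 10 = 0  (binding)
  C4: 44 − 41 = 3  (slack)
  C5: 16 − 16 = 0  (binding)

Optimal: u = 7, v = 3
Binding: C3, C5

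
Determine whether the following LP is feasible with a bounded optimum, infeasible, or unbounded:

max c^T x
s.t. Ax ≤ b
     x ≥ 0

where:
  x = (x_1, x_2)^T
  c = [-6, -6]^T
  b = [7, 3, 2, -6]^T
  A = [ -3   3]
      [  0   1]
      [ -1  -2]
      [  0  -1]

Infeasible (no feasible solution exists)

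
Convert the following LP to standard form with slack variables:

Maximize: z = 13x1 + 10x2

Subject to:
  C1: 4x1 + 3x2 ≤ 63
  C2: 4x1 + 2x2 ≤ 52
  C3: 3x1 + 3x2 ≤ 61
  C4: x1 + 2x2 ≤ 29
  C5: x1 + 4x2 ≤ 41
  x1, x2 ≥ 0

max z = 13x1 + 10x2

s.t.
  4x1 + 3x2 + s1 = 63
  4x1 + 2x2 + s2 = 52
  3x1 + 3x2 + s3 = 61
  x1 + 2x2 + s4 = 29
  x1 + 4x2 + s5 = 41
  x1, x2, s1, s2, s3, s4, s5 ≥ 0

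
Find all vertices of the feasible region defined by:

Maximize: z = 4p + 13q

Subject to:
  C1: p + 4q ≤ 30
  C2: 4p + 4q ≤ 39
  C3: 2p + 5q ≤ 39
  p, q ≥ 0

(0, 0), (9.75, 0), (3.25, 6.5), (2, 7), (0, 7.5)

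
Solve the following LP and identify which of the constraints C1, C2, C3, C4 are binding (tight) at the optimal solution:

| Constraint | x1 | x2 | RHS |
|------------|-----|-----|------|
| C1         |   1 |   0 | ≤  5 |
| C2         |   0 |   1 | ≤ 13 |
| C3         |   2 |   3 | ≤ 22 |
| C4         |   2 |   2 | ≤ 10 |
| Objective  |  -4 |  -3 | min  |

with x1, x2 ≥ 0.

At x1 = 5, x2 = 0, compute slack b - a·x for each constraint:
  C1: 5 − 5 = 0  (binding)
  C2: 13 − 0 = 13  (slack)
  C3: 22 − 10 = 12  (slack)
  C4: 10 − 10 = 0  (binding)

Optimal: x1 = 5, x2 = 0
Binding: C1, C4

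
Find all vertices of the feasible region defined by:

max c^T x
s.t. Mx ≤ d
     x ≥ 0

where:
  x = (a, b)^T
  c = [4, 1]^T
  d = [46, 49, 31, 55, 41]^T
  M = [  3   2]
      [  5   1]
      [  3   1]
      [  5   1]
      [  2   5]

(0, 0), (9.8, 0), (9, 4), (8.769, 4.692), (0, 8.2)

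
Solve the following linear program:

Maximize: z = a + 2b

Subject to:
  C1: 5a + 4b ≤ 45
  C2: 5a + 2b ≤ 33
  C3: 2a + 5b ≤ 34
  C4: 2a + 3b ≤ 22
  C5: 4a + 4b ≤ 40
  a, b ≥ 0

Evaluate the objective at each vertex of the feasible region:
  z(0, 0) = 0
  z(6.6, 0) = 6.6
  z(5, 4) = 13
  z(2, 6) = 14  ←
  z(0, 6.8) = 13.6
The maximum is at a = 2, b = 6.

a = 2, b = 6, z = 14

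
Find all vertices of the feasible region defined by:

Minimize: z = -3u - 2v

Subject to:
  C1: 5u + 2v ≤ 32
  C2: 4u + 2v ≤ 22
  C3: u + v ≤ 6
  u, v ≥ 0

(0, 0), (5.5, 0), (5, 1), (0, 6)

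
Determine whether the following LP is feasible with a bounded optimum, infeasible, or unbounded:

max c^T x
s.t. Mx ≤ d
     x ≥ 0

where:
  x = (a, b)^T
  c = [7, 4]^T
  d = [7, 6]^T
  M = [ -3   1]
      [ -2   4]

Unbounded (objective can increase without bound)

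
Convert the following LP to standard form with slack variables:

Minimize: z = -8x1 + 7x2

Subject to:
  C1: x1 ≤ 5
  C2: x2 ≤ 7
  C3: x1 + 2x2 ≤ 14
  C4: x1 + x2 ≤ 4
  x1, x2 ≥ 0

min z = -8x1 + 7x2

s.t.
  x1 + s1 = 5
  x2 + s2 = 7
  x1 + 2x2 + s3 = 14
  x1 + x2 + s4 = 4
  x1, x2, s1, s2, s3, s4 ≥ 0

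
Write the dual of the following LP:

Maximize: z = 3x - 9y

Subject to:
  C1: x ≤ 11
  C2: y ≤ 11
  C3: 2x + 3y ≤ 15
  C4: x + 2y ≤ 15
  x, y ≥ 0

Primal max cᵀx s.t. Ax ≤ b, x ≥ 0  →  Dual min bᵀy s.t. Aᵀy ≥ c, y ≥ 0.

Minimize: z = 11y1 + 11y2 + 15y3 + 15y4

Subject to:
  y1 + 2y3 + y4 ≥ 3
  y2 + 3y3 + 2y4 ≥ -9
  y1, y2, y3, y4 ≥ 0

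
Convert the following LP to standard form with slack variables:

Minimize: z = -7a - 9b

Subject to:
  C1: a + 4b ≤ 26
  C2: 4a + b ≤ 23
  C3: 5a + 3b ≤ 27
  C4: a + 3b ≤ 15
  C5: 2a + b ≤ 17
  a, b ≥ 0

min z = -7a - 9b

s.t.
  a + 4b + s1 = 26
  4a + b + s2 = 23
  5a + 3b + s3 = 27
  a + 3b + s4 = 15
  2a + b + s5 = 17
  a, b, s1, s2, s3, s4, s5 ≥ 0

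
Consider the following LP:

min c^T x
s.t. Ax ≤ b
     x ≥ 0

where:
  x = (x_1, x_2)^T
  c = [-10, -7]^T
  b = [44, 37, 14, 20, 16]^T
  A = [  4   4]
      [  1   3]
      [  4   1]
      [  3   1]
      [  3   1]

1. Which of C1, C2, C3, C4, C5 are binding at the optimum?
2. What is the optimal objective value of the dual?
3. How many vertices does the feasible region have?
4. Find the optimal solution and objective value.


1. C1, C3
2. -80
3. 4
4. x_1 = 1, x_2 = 10, z = -80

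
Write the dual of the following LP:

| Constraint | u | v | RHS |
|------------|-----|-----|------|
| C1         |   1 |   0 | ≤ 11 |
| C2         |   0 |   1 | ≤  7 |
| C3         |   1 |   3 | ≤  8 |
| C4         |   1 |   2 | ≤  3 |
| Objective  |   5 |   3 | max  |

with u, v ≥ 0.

Primal max cᵀx s.t. Ax ≤ b, x ≥ 0  →  Dual min bᵀy s.t. Aᵀy ≥ c, y ≥ 0.

Minimize: z = 11y1 + 7y2 + 8y3 + 3y4

Subject to:
  y1 + y3 + y4 ≥ 5
  y2 + 3y3 + 2y4 ≥ 3
  y1, y2, y3, y4 ≥ 0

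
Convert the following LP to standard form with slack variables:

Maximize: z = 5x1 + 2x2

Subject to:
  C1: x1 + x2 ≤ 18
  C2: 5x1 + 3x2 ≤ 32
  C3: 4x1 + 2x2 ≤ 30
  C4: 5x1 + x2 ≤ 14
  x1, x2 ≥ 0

max z = 5x1 + 2x2

s.t.
  x1 + x2 + s1 = 18
  5x1 + 3x2 + s2 = 32
  4x1 + 2x2 + s3 = 30
  5x1 + x2 + s4 = 14
  x1, x2, s1, s2, s3, s4 ≥ 0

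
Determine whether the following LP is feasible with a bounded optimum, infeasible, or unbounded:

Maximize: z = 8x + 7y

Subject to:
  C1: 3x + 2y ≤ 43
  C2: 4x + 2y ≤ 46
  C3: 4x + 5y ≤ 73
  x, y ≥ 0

Feasible with a bounded optimal solution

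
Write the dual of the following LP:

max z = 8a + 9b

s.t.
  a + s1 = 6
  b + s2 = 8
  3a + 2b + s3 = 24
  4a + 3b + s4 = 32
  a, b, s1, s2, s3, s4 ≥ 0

Primal max cᵀx s.t. Ax ≤ b, x ≥ 0  →  Dual min bᵀy s.t. Aᵀy ≥ c, y ≥ 0.

Minimize: z = 6y1 + 8y2 + 24y3 + 32y4

Subject to:
  y1 + 3y3 + 4y4 ≥ 8
  y2 + 2y3 + 3y4 ≥ 9
  y1, y2, y3, y4 ≥ 0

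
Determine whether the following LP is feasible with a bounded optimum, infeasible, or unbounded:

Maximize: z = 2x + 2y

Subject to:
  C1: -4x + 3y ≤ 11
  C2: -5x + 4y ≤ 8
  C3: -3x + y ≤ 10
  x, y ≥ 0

Unbounded (objective can increase without bound)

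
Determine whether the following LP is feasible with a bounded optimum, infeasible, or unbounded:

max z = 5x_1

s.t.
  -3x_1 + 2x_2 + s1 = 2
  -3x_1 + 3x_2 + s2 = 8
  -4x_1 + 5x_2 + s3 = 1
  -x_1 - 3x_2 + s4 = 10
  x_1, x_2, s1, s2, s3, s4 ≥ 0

Unbounded (objective can increase without bound)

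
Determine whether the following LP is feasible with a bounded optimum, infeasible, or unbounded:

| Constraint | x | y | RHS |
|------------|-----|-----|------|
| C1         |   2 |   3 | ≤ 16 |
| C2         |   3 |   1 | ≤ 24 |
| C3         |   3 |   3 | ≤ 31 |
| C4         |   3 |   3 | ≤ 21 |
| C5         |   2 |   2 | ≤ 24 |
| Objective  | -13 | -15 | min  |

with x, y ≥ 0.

Feasible with a bounded optimal solution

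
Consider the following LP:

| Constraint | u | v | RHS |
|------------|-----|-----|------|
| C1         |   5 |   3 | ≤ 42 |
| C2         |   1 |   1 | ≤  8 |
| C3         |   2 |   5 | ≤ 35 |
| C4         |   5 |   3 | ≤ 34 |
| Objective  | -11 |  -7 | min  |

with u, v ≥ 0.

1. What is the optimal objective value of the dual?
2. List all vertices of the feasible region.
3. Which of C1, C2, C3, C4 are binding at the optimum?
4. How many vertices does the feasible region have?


1. -76
2. (0, 0), (6.8, 0), (5, 3), (1.667, 6.333), (0, 7)
3. C2, C4
4. 5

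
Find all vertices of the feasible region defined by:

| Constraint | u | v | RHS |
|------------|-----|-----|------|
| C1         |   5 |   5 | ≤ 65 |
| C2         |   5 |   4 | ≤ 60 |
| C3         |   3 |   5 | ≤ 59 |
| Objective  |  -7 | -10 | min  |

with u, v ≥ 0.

(0, 0), (12, 0), (8, 5), (3, 10), (0, 11.8)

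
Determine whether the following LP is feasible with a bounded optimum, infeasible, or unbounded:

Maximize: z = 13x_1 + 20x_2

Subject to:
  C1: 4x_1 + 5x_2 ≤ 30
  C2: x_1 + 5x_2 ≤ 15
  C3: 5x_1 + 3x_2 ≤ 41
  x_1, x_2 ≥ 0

Feasible with a bounded optimal solution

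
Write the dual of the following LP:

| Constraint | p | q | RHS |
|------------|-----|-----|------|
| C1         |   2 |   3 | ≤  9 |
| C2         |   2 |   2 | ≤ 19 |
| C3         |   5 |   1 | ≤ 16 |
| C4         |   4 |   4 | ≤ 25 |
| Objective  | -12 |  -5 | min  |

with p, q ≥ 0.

Primal min cᵀx s.t. Ax ≤ b, x ≥ 0  →  Dual max −bᵀy s.t. Aᵀy ≥ −c, y ≥ 0.

Maximize: z = -9y1 - 19y2 - 16y3 - 25y4

Subject to:
  2y1 + 2y2 + 5y3 + 4y4 ≥ 12
  3y1 + 2y2 + y3 + 4y4 ≥ 5
  y1, y2, y3, y4 ≥ 0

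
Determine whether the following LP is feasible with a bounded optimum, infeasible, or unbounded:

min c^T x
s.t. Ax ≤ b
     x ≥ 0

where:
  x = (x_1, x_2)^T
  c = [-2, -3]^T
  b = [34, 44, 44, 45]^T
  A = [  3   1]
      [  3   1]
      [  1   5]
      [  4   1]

Feasible with a bounded optimal solution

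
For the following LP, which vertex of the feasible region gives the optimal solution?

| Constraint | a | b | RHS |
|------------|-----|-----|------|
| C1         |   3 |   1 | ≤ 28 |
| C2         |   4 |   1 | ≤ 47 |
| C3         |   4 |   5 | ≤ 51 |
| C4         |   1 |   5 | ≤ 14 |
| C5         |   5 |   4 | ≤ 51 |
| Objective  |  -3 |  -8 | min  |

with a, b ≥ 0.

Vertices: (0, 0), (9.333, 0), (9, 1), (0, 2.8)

Evaluate the objective at each vertex of the feasible region:
  z(0, 0) = 0
  z(9.333, 0) = -28
  z(9, 1) = -35  ←
  z(0, 2.8) = -22.4
The minimum is at a = 9, b = 1.

(9, 1)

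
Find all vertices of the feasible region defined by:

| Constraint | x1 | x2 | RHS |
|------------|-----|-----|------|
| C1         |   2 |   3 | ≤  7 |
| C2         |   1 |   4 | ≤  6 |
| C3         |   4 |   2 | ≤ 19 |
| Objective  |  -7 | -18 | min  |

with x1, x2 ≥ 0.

(0, 0), (3.5, 0), (2, 1), (0, 1.5)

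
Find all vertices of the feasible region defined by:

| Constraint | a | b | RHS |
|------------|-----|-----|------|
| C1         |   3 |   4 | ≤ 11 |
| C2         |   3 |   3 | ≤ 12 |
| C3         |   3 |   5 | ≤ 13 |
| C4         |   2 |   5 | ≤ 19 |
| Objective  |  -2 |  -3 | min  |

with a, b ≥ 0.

(0, 0), (3.667, 0), (1, 2), (0, 2.6)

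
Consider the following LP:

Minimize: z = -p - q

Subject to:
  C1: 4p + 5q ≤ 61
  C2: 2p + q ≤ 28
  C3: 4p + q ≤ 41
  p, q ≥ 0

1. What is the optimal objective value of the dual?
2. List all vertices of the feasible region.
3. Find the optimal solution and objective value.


1. -14
2. (0, 0), (10.25, 0), (9, 5), (0, 12.2)
3. p = 9, q = 5, z = -14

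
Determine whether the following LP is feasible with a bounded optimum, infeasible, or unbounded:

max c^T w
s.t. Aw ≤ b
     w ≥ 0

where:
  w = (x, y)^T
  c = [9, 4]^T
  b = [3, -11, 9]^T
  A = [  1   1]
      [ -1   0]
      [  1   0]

Infeasible (no feasible solution exists)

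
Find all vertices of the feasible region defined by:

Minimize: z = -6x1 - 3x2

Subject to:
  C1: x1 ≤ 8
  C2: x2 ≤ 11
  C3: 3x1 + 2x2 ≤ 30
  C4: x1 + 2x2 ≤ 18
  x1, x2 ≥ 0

(0, 0), (8, 0), (8, 3), (6, 6), (0, 9)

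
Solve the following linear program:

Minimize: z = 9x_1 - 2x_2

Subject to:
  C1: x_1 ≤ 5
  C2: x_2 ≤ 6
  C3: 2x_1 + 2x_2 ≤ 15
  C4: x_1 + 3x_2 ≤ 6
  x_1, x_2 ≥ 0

Evaluate the objective at each vertex of the feasible region:
  z(0, 0) = 0
  z(5, 0) = 45
  z(5, 0.3333) = 44.33
  z(0, 2) = -4  ←
The minimum is at x_1 = 0, x_2 = 2.

x_1 = 0, x_2 = 2, z = -4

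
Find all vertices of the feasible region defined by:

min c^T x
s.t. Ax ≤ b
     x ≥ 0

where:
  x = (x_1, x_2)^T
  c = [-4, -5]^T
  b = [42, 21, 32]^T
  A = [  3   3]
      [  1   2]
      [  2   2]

(0, 0), (14, 0), (7, 7), (0, 10.5)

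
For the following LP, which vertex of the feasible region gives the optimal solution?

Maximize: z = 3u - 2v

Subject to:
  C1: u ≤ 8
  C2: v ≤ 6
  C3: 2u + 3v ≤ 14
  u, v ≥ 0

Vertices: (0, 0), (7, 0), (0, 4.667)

Evaluate the objective at each vertex of the feasible region:
  z(0, 0) = 0
  z(7, 0) = 21  ←
  z(0, 4.667) = -9.333
The maximum is at u = 7, v = 0.

(7, 0)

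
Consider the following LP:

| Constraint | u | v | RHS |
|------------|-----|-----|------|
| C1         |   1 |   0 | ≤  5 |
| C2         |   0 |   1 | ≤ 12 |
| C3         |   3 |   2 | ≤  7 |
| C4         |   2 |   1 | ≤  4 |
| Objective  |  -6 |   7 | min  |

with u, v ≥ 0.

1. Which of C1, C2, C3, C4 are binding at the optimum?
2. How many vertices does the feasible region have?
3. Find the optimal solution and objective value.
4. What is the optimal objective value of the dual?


1. C4
2. 4
3. u = 2, v = 0, z = -12
4. -12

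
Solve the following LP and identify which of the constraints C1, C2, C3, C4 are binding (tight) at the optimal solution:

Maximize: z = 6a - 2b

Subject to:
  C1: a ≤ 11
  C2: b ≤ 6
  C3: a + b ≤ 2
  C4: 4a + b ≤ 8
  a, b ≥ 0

At a = 2, b = 0, compute slack b - a·x for each constraint:
  C1: 11 − 2 = 9  (slack)
  C2: 6 − 0 = 6  (slack)
  C3: 2 − 2 = 0  (binding)
  C4: 8 − 8 = 0  (binding)

Optimal: a = 2, b = 0
Binding: C3, C4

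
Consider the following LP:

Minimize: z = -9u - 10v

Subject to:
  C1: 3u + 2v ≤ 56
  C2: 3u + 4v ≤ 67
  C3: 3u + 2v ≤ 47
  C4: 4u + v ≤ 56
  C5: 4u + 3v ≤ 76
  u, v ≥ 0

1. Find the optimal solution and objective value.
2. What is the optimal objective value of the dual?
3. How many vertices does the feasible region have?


1. u = 9, v = 10, z = -181
2. -181
3. 5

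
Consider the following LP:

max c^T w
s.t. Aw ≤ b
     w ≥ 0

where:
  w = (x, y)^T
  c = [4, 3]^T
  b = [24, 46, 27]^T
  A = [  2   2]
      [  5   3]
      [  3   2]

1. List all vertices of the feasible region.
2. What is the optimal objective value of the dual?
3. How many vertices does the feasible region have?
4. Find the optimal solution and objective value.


1. (0, 0), (9, 0), (3, 9), (0, 12)
2. 39
3. 4
4. x = 3, y = 9, z = 39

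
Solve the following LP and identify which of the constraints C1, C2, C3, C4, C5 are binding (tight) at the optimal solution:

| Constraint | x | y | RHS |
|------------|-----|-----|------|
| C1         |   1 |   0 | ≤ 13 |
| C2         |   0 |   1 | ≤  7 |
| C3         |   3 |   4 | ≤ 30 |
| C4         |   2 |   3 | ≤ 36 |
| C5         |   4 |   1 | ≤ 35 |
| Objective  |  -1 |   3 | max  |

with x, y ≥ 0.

At x = 0, y = 7, compute slack b - a·x for each constraint:
  C1: 13 − 0 = 13  (slack)
  C2: 7 − 7 = 0  (binding)
  C3: 30 − 28 = 2  (slack)
  C4: 36 − 21 = 15  (slack)
  C5: 35 − 7 = 28  (slack)

Optimal: x = 0, y = 7
Binding: C2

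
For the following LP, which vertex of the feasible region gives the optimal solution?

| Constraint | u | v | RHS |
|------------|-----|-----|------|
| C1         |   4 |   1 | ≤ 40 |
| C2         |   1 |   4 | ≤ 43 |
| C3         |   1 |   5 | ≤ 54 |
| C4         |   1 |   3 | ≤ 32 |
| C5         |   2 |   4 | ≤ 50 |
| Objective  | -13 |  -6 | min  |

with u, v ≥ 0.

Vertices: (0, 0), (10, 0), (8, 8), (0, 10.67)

Evaluate the objective at each vertex of the feasible region:
  z(0, 0) = 0
  z(10, 0) = -130
  z(8, 8) = -152  ←
  z(0, 10.67) = -64
The minimum is at u = 8, v = 8.

(8, 8)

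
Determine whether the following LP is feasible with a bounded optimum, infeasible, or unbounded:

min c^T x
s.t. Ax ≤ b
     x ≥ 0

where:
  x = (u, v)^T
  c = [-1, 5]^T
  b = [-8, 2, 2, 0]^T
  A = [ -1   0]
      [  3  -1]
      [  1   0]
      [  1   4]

Infeasible (no feasible solution exists)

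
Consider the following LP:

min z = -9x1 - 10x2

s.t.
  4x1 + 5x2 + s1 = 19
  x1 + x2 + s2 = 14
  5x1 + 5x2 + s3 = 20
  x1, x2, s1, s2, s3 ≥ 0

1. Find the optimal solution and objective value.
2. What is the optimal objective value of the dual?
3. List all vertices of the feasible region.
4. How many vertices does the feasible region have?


1. x1 = 1, x2 = 3, z = -39
2. -39
3. (0, 0), (4, 0), (1, 3), (0, 3.8)
4. 4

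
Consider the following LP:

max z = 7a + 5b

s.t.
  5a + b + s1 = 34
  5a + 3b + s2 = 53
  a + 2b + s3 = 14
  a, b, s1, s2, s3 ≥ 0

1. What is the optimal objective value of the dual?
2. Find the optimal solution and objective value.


1. 62
2. a = 6, b = 4, z = 62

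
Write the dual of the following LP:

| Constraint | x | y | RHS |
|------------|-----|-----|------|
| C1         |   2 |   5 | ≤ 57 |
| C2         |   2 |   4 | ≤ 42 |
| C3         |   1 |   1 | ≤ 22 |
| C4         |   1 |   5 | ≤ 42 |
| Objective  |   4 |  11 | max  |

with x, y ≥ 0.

Primal max cᵀx s.t. Ax ≤ b, x ≥ 0  →  Dual min bᵀy s.t. Aᵀy ≥ c, y ≥ 0.

Minimize: z = 57y1 + 42y2 + 22y3 + 42y4

Subject to:
  2y1 + 2y2 + y3 + y4 ≥ 4
  5y1 + 4y2 + y3 + 5y4 ≥ 11
  y1, y2, y3, y4 ≥ 0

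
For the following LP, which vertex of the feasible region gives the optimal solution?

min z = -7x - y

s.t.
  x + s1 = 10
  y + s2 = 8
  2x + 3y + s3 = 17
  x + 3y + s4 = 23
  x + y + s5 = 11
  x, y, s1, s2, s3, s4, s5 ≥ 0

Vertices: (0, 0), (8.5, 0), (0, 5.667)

Evaluate the objective at each vertex of the feasible region:
  z(0, 0) = 0
  z(8.5, 0) = -59.5  ←
  z(0, 5.667) = -5.667
The minimum is at x = 8.5, y = 0.

(8.5, 0)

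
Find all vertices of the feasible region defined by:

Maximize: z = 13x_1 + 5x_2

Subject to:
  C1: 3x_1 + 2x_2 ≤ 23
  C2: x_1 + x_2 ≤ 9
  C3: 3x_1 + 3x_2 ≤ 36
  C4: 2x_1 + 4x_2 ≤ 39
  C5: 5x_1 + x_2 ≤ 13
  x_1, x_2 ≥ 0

(0, 0), (2.6, 0), (1, 8), (0, 9)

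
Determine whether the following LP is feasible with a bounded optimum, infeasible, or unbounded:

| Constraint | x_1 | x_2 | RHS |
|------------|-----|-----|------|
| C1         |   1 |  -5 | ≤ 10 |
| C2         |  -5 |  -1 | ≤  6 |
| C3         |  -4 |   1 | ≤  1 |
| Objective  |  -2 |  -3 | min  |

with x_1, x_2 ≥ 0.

Unbounded (objective can decrease without bound)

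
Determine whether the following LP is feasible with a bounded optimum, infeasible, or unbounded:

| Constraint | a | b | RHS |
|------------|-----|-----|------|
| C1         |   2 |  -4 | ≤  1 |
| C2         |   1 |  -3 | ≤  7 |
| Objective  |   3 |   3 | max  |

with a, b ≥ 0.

Unbounded (objective can increase without bound)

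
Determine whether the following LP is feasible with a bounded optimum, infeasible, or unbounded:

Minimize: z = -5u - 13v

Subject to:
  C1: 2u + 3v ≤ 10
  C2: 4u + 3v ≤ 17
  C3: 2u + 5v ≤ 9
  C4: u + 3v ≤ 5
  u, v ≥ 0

Feasible with a bounded optimal solution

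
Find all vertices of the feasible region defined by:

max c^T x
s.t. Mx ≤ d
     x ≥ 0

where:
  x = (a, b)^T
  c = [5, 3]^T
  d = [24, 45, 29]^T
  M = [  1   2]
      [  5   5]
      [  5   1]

(0, 0), (5.8, 0), (5, 4), (0, 9)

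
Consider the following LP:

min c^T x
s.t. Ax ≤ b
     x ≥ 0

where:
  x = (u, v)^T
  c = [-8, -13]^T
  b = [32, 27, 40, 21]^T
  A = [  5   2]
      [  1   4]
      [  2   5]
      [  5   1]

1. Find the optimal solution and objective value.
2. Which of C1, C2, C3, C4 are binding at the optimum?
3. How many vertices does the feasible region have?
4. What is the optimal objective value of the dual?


1. u = 3, v = 6, z = -102
2. C2, C4
3. 4
4. -102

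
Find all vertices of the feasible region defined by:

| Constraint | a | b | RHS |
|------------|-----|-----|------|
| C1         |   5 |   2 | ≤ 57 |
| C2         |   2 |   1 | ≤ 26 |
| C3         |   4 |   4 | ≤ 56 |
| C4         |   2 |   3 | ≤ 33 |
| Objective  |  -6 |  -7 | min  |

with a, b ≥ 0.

(0, 0), (11.4, 0), (9.667, 4.333), (9, 5), (0, 11)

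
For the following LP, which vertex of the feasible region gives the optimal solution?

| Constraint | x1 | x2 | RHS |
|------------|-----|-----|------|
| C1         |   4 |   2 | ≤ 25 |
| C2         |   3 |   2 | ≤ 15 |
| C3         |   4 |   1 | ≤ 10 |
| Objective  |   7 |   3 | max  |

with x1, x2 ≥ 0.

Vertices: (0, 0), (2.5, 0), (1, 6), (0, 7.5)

Evaluate the objective at each vertex of the feasible region:
  z(0, 0) = 0
  z(2.5, 0) = 17.5
  z(1, 6) = 25  ←
  z(0, 7.5) = 22.5
The maximum is at x1 = 1, x2 = 6.

(1, 6)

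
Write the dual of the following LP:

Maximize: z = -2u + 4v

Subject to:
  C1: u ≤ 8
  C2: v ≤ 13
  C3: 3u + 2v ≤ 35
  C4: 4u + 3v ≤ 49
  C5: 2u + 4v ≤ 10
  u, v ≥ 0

Primal max cᵀx s.t. Ax ≤ b, x ≥ 0  →  Dual min bᵀy s.t. Aᵀy ≥ c, y ≥ 0.

Minimize: z = 8y1 + 13y2 + 35y3 + 49y4 + 10y5

Subject to:
  y1 + 3y3 + 4y4 + 2y5 ≥ -2
  y2 + 2y3 + 3y4 + 4y5 ≥ 4
  y1, y2, y3, y4, y5 ≥ 0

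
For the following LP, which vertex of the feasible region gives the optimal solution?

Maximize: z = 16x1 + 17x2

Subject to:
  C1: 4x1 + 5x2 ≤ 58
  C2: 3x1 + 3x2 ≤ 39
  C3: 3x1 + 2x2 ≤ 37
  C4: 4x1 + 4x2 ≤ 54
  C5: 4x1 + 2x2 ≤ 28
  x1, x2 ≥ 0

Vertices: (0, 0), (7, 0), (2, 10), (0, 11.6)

Evaluate the objective at each vertex of the feasible region:
  z(0, 0) = 0
  z(7, 0) = 112
  z(2, 10) = 202  ←
  z(0, 11.6) = 197.2
The maximum is at x1 = 2, x2 = 10.

(2, 10)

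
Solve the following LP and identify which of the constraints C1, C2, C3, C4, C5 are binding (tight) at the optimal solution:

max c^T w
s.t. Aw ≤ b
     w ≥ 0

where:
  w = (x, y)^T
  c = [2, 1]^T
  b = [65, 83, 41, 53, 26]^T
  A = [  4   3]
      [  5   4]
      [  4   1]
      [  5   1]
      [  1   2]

At x = 8, y = 9, compute slack b - a·x for each constraint:
  C1: 65 − 59 = 6  (slack)
  C2: 83 − 76 = 7  (slack)
  C3: 41 − 41 = 0  (binding)
  C4: 53 − 49 = 4  (slack)
  C5: 26 − 26 = 0  (binding)

Optimal: x = 8, y = 9
Binding: C3, C5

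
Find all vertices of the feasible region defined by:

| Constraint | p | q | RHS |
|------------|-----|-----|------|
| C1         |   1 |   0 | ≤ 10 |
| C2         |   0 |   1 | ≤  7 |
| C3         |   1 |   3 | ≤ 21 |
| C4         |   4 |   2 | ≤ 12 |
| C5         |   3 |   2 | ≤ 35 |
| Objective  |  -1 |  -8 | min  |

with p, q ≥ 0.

(0, 0), (3, 0), (0, 6)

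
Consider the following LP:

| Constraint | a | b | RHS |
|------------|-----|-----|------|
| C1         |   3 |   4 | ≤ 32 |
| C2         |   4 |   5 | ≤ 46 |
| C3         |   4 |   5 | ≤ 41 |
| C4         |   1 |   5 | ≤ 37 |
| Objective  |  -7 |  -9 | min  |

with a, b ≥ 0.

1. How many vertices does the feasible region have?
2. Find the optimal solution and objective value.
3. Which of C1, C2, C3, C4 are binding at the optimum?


1. 5
2. a = 4, b = 5, z = -73
3. C1, C3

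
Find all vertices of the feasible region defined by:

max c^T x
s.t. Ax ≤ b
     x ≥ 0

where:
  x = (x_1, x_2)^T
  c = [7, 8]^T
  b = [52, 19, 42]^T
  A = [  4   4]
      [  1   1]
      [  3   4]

(0, 0), (13, 0), (10, 3), (0, 10.5)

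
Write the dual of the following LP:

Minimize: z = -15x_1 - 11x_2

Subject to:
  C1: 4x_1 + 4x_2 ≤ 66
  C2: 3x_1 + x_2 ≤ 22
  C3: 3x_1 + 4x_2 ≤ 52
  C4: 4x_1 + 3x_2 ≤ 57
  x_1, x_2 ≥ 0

Primal min cᵀx s.t. Ax ≤ b, x ≥ 0  →  Dual max −bᵀy s.t. Aᵀy ≥ −c, y ≥ 0.

Maximize: z = -66y1 - 22y2 - 52y3 - 57y4

Subject to:
  4y1 + 3y2 + 3y3 + 4y4 ≥ 15
  4y1 + y2 + 4y3 + 3y4 ≥ 11
  y1, y2, y3, y4 ≥ 0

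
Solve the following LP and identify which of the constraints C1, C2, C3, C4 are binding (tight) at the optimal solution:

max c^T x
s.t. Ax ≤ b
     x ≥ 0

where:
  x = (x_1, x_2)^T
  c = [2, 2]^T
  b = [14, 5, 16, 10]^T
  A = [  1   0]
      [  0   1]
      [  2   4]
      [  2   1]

At x_1 = 4, x_2 = 2, compute slack b - a·x for each constraint:
  C1: 14 − 4 = 10  (slack)
  C2: 5 − 2 = 3  (slack)
  C3: 16 − 16 = 0  (binding)
  C4: 10 − 10 = 0  (binding)

Optimal: x_1 = 4, x_2 = 2
Binding: C3, C4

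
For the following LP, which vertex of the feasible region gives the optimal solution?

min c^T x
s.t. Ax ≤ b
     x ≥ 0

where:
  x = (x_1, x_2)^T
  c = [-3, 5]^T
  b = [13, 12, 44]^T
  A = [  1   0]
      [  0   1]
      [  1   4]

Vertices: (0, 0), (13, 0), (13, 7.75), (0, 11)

Evaluate the objective at each vertex of the feasible region:
  z(0, 0) = 0
  z(13, 0) = -39  ←
  z(13, 7.75) = -0.25
  z(0, 11) = 55
The minimum is at x_1 = 13, x_2 = 0.

(13, 0)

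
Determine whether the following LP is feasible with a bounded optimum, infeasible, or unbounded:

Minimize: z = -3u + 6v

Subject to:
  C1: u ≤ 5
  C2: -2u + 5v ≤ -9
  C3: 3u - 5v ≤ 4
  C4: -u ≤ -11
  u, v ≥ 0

Infeasible (no feasible solution exists)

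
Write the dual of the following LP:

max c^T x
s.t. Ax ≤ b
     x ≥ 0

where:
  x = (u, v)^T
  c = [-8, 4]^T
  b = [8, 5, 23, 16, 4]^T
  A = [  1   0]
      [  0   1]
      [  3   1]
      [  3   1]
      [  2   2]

Primal max cᵀx s.t. Ax ≤ b, x ≥ 0  →  Dual min bᵀy s.t. Aᵀy ≥ c, y ≥ 0.

Minimize: z = 8y1 + 5y2 + 23y3 + 16y4 + 4y5

Subject to:
  y1 + 3y3 + 3y4 + 2y5 ≥ -8
  y2 + y3 + y4 + 2y5 ≥ 4
  y1, y2, y3, y4, y5 ≥ 0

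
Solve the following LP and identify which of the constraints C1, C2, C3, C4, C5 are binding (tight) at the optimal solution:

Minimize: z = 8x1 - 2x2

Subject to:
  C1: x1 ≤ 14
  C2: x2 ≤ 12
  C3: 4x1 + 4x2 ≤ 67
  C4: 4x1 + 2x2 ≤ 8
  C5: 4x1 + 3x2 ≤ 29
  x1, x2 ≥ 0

At x1 = 0, x2 = 4, compute slack b - a·x for each constraint:
  C1: 14 − 0 = 14  (slack)
  C2: 12 − 4 = 8  (slack)
  C3: 67 − 16 = 51  (slack)
  C4: 8 − 8 = 0  (binding)
  C5: 29 − 12 = 17  (slack)

Optimal: x1 = 0, x2 = 4
Binding: C4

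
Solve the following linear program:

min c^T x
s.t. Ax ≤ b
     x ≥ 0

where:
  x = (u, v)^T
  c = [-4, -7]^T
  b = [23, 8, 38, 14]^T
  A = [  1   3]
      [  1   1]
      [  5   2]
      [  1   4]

Evaluate the objective at each vertex of the feasible region:
  z(0, 0) = 0
  z(7.6, 0) = -30.4
  z(7.333, 0.6667) = -34
  z(6, 2) = -38  ←
  z(0, 3.5) = -24.5
The minimum is at u = 6, v = 2.

u = 6, v = 2, z = -38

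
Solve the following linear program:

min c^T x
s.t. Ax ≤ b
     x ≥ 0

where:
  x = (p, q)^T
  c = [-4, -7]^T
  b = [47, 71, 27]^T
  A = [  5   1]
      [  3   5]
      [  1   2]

Evaluate the objective at each vertex of the feasible region:
  z(0, 0) = 0
  z(9.4, 0) = -37.6
  z(7.455, 9.727) = -97.91
  z(7, 10) = -98  ←
  z(0, 13.5) = -94.5
The minimum is at p = 7, q = 10.

p = 7, q = 10, z = -98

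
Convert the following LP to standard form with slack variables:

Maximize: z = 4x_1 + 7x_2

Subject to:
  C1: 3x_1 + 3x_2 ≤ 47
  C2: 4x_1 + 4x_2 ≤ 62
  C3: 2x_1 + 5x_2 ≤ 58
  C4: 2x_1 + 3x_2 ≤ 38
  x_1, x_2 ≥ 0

max z = 4x_1 + 7x_2

s.t.
  3x_1 + 3x_2 + s1 = 47
  4x_1 + 4x_2 + s2 = 62
  2x_1 + 5x_2 + s3 = 58
  2x_1 + 3x_2 + s4 = 38
  x_1, x_2, s1, s2, s3, s4 ≥ 0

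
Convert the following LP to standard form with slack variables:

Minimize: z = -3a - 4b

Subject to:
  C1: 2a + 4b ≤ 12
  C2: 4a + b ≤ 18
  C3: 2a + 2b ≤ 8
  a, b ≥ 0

min z = -3a - 4b

s.t.
  2a + 4b + s1 = 12
  4a + b + s2 = 18
  2a + 2b + s3 = 8
  a, b, s1, s2, s3 ≥ 0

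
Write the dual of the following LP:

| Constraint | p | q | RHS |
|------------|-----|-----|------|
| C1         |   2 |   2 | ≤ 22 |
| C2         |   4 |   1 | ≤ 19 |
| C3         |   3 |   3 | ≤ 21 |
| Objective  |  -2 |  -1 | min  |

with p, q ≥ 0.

Primal min cᵀx s.t. Ax ≤ b, x ≥ 0  →  Dual max −bᵀy s.t. Aᵀy ≥ −c, y ≥ 0.

Maximize: z = -22y1 - 19y2 - 21y3

Subject to:
  2y1 + 4y2 + 3y3 ≥ 2
  2y1 + y2 + 3y3 ≥ 1
  y1, y2, y3 ≥ 0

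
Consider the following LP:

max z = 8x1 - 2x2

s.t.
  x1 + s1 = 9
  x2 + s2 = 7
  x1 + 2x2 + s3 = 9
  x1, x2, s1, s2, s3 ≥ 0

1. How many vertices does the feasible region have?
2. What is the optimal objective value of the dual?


1. 3
2. 72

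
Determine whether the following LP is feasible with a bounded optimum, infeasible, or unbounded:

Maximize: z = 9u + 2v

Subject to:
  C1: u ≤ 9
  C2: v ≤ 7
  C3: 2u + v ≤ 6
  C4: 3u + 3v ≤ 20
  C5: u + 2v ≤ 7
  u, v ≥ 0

Feasible with a bounded optimal solution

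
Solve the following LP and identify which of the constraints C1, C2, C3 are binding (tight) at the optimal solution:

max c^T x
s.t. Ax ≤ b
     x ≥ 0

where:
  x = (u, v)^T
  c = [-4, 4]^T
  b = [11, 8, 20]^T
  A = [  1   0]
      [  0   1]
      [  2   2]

At u = 0, v = 8, compute slack b - a·x for each constraint:
  C1: 11 − 0 = 11  (slack)
  C2: 8 − 8 = 0  (binding)
  C3: 20 − 16 = 4  (slack)

Optimal: u = 0, v = 8
Binding: C2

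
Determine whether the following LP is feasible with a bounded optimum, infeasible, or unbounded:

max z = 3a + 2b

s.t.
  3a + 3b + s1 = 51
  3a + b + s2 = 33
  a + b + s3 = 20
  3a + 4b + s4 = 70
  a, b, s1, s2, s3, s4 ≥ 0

Feasible with a bounded optimal solution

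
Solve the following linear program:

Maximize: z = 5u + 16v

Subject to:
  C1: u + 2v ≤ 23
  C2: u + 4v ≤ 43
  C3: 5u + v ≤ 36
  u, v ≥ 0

Evaluate the objective at each vertex of the feasible region:
  z(0, 0) = 0
  z(7.2, 0) = 36
  z(5.444, 8.778) = 167.7
  z(3, 10) = 175  ←
  z(0, 10.75) = 172
The maximum is at u = 3, v = 10.

u = 3, v = 10, z = 175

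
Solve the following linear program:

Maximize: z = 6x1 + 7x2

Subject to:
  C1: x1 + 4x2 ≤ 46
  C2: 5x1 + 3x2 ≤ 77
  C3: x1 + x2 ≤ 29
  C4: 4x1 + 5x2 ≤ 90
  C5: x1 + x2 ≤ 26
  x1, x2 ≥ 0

Evaluate the objective at each vertex of the feasible region:
  z(0, 0) = 0
  z(15.4, 0) = 92.4
  z(10, 9) = 123  ←
  z(0, 11.5) = 80.5
The maximum is at x1 = 10, x2 = 9.

x1 = 10, x2 = 9, z = 123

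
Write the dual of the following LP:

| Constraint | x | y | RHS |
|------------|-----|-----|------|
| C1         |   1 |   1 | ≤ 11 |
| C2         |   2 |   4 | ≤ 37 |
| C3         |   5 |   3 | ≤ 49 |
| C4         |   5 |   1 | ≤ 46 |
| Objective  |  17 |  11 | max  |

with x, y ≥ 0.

Primal max cᵀx s.t. Ax ≤ b, x ≥ 0  →  Dual min bᵀy s.t. Aᵀy ≥ c, y ≥ 0.

Minimize: z = 11y1 + 37y2 + 49y3 + 46y4

Subject to:
  y1 + 2y2 + 5y3 + 5y4 ≥ 17
  y1 + 4y2 + 3y3 + y4 ≥ 11
  y1, y2, y3, y4 ≥ 0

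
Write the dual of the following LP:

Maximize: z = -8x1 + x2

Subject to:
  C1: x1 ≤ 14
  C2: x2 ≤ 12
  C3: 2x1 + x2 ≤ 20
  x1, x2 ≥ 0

Primal max cᵀx s.t. Ax ≤ b, x ≥ 0  →  Dual min bᵀy s.t. Aᵀy ≥ c, y ≥ 0.

Minimize: z = 14y1 + 12y2 + 20y3

Subject to:
  y1 + 2y3 ≥ -8
  y2 + y3 ≥ 1
  y1, y2, y3 ≥ 0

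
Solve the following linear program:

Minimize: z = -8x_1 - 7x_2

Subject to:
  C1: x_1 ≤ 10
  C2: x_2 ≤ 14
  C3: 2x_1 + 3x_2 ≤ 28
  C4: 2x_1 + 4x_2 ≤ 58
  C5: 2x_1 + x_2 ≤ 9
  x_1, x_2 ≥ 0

Evaluate the objective at each vertex of the feasible region:
  z(0, 0) = 0
  z(4.5, 0) = -36
  z(0, 9) = -63  ←
The minimum is at x_1 = 0, x_2 = 9.

x_1 = 0, x_2 = 9, z = -63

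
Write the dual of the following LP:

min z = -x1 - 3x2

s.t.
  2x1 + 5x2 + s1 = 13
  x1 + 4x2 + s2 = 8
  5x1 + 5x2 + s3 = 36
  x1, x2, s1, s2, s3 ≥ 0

Primal min cᵀx s.t. Ax ≤ b, x ≥ 0  →  Dual max −bᵀy s.t. Aᵀy ≥ −c, y ≥ 0.

Maximize: z = -13y1 - 8y2 - 36y3

Subject to:
  2y1 + y2 + 5y3 ≥ 1
  5y1 + 4y2 + 5y3 ≥ 3
  y1, y2, y3 ≥ 0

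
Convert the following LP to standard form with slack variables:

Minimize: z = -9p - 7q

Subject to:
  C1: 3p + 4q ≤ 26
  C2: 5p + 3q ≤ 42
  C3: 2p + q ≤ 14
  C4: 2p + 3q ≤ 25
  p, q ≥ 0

min z = -9p - 7q

s.t.
  3p + 4q + s1 = 26
  5p + 3q + s2 = 42
  2p + q + s3 = 14
  2p + 3q + s4 = 25
  p, q, s1, s2, s3, s4 ≥ 0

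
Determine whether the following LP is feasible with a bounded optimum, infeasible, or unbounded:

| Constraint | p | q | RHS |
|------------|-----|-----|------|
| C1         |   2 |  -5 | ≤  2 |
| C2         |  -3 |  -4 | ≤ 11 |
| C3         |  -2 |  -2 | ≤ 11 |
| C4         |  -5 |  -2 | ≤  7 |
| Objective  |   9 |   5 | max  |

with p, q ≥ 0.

Unbounded (objective can increase without bound)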